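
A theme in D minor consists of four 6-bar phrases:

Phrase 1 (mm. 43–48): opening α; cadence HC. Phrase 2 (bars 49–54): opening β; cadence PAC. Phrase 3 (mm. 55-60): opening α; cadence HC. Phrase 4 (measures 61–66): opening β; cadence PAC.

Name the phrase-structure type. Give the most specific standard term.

repeated period

The cadence pattern HC–PAC–HC–PAC is weak–strong twice, and phrases 3–4 restate phrases 1–2: a period heard twice, not a double period (which would end weakly at phrase 2).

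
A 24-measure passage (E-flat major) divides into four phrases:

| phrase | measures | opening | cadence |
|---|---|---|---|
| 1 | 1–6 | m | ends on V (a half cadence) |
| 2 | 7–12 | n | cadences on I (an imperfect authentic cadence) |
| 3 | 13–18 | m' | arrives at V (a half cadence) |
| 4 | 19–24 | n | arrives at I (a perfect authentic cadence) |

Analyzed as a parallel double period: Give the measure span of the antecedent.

measures 1–12

In a double period the four phrases pair into a large antecedent (phrases 1–2, ending imperfect authentic cadence) and a large consequent (phrases 3–4, ending perfect authentic cadence). The antecedent spans bars 1–12.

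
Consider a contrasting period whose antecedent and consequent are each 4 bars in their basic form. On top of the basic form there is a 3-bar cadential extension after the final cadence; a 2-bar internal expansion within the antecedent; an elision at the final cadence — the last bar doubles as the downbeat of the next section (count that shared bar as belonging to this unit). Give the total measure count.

13 measures

Basic contrasting period: 4 + 4 = 8 bars.
8 (basic form) + 3 (cadential extension) + 2 (internal expansion) = 13.
The elision shares a bar with the next section but does not change this unit's count.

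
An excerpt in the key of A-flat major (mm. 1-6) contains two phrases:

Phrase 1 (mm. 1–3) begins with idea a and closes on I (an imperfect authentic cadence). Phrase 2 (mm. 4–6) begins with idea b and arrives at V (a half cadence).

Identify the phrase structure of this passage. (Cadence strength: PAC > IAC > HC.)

The second phrase closes with a half cadence, which is not stronger than the first phrase's imperfect authentic cadence; without a weak→strong cadential pair there is no antecedent–consequent relationship, so this is a phrase group rather than a period.

phrase group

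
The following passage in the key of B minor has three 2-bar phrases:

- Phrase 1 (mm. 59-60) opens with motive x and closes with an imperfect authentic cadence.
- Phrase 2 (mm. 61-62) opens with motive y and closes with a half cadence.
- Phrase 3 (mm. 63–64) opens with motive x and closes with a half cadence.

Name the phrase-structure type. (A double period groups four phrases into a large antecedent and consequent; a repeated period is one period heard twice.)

The final phrase closes with a half cadence, which is not stronger than the preceding half cadence; the 3 phrases lack an overall antecedent–consequent design and so form a phrase group.

phrase group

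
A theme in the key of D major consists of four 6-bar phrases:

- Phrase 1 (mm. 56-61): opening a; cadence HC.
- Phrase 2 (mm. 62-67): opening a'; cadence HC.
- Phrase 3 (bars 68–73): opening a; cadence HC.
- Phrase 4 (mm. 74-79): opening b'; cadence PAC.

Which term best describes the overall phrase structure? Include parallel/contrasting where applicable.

parallel double period

Four phrases in two halves: the first half (measures 56–67) ends with a half cadence, the second (mm. 68–79) with a perfect authentic cadence — a large antecedent–consequent pair, i.e. a double period.
Phrase 3 begins with the same material as phrase 1, making it parallel.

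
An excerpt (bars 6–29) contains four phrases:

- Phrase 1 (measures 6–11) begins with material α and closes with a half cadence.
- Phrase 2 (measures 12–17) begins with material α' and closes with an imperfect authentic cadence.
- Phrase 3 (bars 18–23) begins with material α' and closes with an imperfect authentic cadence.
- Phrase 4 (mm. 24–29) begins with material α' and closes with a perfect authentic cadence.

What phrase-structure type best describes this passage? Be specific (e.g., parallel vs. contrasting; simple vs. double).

Four phrases in two halves: the first half (mm. 6-17) ends with an imperfect authentic cadence, the second (mm. 18–29) with a perfect authentic cadence — a large antecedent–consequent pair, i.e. a double period.
Phrase 3 begins with the same material as phrase 1, making it parallel.

parallel double period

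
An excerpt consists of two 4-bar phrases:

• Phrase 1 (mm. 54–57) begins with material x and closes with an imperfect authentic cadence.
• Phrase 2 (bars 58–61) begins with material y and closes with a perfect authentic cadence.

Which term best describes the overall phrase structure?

Phrase 1 ends with an imperfect authentic cadence (weaker) and phrase 2 with a perfect authentic cadence (stronger): antecedent + consequent = a period.
The two phrases open with different material (x / y), so the period is contrasting.

contrasting period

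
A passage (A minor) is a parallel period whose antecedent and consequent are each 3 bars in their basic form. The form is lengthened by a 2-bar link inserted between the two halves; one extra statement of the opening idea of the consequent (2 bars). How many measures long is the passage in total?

Basic parallel period: 3 + 3 = 6 bars.
6 (basic form) + 2 (link) + 2 (extra statement) = 10.

10 measures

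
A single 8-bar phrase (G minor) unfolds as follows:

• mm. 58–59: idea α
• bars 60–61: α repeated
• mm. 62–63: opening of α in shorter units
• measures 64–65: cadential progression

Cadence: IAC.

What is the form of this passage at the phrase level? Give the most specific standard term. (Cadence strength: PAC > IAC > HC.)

Basic idea (measures 58–59) + its repetition (bars 60-61) form the presentation; fragmentation and cadence (measures 62–65) form the continuation — the 8-bar whole is a sentence.

sentence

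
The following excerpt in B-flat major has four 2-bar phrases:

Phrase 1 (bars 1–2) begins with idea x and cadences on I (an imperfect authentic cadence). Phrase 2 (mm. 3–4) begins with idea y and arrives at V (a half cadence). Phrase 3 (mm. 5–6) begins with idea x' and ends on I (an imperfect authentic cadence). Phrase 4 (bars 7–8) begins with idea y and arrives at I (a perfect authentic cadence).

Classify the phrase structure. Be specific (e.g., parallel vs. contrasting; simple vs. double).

parallel double period

Four phrases in two halves: the first half (bars 1–4) ends with a half cadence, the second (mm. 5–8) with a perfect authentic cadence — a large antecedent–consequent pair, i.e. a double period.
Phrase 3 begins with the same material as phrase 1, making it parallel.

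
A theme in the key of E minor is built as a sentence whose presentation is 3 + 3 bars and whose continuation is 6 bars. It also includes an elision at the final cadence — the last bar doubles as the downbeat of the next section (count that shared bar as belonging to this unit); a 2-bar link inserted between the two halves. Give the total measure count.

Basic sentence: 3 + 3 + 6 = 12 bars.
12 (basic form) + 2 (link) = 14.
The elision shares a bar with the next section but does not change this unit's count.

14 measures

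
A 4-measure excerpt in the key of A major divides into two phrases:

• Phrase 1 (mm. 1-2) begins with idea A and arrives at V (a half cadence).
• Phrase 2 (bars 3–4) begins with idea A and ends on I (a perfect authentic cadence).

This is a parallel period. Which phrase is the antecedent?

phrase 1

The phrase ending with the weaker cadence (half cadence) is the antecedent; the one ending more conclusively (perfect authentic cadence) is the consequent. The antecedent is phrase 1.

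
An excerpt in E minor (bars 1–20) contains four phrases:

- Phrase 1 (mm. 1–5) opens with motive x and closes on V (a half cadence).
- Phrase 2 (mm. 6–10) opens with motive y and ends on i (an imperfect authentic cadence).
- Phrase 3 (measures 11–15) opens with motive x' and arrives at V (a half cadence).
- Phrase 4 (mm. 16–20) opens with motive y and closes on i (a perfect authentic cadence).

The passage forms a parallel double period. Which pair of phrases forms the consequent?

phrases 3 and 4

In a double period the first pair of phrases (ending imperfect authentic cadence) is the large antecedent and the second pair (ending perfect authentic cadence) is the large consequent; the consequent is phrases 3 and 4.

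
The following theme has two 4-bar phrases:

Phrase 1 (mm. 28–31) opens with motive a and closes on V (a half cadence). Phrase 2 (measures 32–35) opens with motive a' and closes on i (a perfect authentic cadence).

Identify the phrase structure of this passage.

parallel period

Phrase 1 ends with a half cadence (weaker) and phrase 2 with a perfect authentic cadence (stronger): antecedent + consequent = a period.
The two phrases open with the same material (a / a'), so the period is parallel.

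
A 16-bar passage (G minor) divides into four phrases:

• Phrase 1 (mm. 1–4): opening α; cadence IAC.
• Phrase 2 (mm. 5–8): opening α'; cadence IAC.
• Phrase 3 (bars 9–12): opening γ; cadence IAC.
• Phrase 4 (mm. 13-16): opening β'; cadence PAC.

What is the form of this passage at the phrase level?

Four phrases in two halves: the first half (bars 1–8) ends with an imperfect authentic cadence, the second (mm. 9–16) with a perfect authentic cadence — a large antecedent–consequent pair, i.e. a double period.
Phrase 3 begins with different material from phrase 1, making it contrasting.

contrasting double period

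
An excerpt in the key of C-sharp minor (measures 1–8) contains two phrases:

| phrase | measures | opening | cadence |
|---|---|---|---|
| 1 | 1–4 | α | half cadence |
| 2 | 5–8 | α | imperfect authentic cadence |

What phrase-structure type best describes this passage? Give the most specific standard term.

Phrase 1 ends with a half cadence (weaker) and phrase 2 with an imperfect authentic cadence (stronger): antecedent + consequent = a period.
The two phrases open with the same material (α / α), so the period is parallel.

parallel period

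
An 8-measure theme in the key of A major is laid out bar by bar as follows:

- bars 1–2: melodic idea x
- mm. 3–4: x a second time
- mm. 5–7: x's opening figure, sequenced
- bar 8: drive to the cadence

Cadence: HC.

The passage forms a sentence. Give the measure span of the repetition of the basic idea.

The presentation of a sentence is the basic idea (measures 1–2) plus its repetition (mm. 3-4); the repetition of the basic idea is therefore measures 3–4.

measures 3–4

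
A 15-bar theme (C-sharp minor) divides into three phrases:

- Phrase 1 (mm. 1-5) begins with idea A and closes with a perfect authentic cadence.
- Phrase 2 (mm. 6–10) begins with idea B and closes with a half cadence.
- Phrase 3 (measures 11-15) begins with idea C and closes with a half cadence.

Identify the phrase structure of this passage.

phrase group

The final phrase closes with a half cadence, which is not stronger than the preceding half cadence; the 3 phrases lack an overall antecedent–consequent design and so form a phrase group.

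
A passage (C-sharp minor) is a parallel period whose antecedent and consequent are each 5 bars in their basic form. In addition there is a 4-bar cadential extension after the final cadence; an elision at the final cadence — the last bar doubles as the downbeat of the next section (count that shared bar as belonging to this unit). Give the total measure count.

Basic parallel period: 5 + 5 = 10 bars.
10 (basic form) + 4 (cadential extension) = 14.
The elision shares a bar with the next section but does not change this unit's count.

14 measures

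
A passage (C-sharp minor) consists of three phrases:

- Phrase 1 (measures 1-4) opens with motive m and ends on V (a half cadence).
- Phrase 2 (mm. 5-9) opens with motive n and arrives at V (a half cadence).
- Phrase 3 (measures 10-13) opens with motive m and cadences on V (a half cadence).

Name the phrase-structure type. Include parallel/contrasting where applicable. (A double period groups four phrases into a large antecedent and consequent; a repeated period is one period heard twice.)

The final phrase closes with a half cadence, which is not stronger than the preceding half cadence; the 3 phrases lack an overall antecedent–consequent design and so form a phrase group.

phrase group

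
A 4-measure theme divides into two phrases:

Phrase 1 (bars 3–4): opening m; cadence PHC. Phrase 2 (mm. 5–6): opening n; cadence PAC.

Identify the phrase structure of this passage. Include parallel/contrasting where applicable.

contrasting period

Phrase 1 ends with a Phrygian half cadence (weaker) and phrase 2 with a perfect authentic cadence (stronger): antecedent + consequent = a period.
The two phrases open with different material (m / n), so the period is contrasting.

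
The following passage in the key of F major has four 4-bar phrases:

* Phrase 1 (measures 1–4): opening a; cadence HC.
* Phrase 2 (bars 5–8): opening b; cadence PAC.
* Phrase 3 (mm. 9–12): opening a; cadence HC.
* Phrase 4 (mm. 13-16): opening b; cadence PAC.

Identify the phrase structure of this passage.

The cadence pattern HC–PAC–HC–PAC is weak–strong twice, and phrases 3–4 restate phrases 1–2: a period heard twice, not a double period (which would end weakly at phrase 2).

repeated period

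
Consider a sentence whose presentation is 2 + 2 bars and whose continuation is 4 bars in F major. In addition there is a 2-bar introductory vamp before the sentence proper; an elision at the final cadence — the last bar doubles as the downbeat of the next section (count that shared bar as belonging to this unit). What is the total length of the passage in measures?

10 measures

Basic sentence: 2 + 2 + 4 = 8 bars.
8 (basic form) + 2 (introduction) = 10.
The elision shares a bar with the next section but does not change this unit's count.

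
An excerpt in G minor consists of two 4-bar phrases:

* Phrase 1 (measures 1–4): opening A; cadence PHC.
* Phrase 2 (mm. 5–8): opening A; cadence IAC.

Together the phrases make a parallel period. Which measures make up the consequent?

The phrase ending with the weaker cadence (Phrygian half cadence) is the antecedent; the one ending more conclusively (imperfect authentic cadence) is the consequent. The consequent is measures 5–8.

measures 5–8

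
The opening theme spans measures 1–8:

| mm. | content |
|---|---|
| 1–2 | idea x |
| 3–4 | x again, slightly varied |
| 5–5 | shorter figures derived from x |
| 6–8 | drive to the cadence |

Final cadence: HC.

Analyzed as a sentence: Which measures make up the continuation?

measures 5–8

After the presentation (mm. 1-4), the continuation covers the fragmentation through the cadence: measures 5–8.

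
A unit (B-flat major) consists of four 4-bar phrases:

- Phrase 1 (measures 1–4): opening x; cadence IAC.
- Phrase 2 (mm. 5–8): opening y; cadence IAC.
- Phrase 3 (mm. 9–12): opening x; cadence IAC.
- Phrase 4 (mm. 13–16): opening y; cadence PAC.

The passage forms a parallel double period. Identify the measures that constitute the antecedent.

measures 1–8

In a double period the four phrases pair into a large antecedent (phrases 1–2, ending imperfect authentic cadence) and a large consequent (phrases 3–4, ending perfect authentic cadence). The antecedent spans measures 1-8.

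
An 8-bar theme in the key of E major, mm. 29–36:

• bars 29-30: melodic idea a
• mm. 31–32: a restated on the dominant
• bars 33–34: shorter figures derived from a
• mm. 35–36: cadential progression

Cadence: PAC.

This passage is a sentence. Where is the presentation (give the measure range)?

measures 29–32

The presentation of a sentence is the basic idea (mm. 29–30) plus its repetition (mm. 31–32); the presentation is therefore mm. 29–32.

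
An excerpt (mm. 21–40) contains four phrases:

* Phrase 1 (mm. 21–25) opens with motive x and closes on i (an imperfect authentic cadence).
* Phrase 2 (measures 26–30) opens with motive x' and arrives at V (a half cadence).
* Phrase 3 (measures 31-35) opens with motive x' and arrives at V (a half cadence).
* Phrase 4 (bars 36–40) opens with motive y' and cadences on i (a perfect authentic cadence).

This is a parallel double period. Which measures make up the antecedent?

In a double period the first pair of phrases (ending half cadence) is the large antecedent and the second pair (ending perfect authentic cadence) is the large consequent; the antecedent is measures 21–30.

measures 21–30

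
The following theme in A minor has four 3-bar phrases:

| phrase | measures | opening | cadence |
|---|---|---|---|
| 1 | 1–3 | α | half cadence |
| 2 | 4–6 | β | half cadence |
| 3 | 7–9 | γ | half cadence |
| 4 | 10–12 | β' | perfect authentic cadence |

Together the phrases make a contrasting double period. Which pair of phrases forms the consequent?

phrases 3 and 4

In a double period the first pair of phrases (ending half cadence) is the large antecedent and the second pair (ending perfect authentic cadence) is the large consequent; the consequent is phrases 3 and 4.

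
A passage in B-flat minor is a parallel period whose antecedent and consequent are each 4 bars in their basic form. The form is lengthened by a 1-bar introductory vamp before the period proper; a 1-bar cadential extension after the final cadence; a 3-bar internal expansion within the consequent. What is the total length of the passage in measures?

Basic parallel period: 4 + 4 = 8 bars.
8 (basic form) + 1 (introduction) + 1 (cadential extension) + 3 (internal expansion) = 13.

13 measures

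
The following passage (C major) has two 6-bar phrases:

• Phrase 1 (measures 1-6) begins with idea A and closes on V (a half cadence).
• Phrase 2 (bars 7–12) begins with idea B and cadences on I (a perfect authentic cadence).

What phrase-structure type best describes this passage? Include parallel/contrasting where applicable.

Phrase 1 ends with a half cadence (weaker) and phrase 2 with a perfect authentic cadence (stronger): antecedent + consequent = a period.
The two phrases open with different material (A / B), so the period is contrasting.

contrasting period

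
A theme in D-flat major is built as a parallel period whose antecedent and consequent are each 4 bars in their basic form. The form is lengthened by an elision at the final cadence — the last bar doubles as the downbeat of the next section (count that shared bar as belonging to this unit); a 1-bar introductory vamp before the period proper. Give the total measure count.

Basic parallel period: 4 + 4 = 8 bars.
8 (basic form) + 1 (introduction) = 9.
The elision shares a bar with the next section but does not change this unit's count.

9 measures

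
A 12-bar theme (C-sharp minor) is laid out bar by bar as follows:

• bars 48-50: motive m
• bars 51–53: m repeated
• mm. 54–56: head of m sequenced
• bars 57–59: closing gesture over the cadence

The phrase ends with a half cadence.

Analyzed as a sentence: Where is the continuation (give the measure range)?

measures 54–59

After the presentation (mm. 48-53), the continuation covers the fragmentation through the cadence: mm. 54–59.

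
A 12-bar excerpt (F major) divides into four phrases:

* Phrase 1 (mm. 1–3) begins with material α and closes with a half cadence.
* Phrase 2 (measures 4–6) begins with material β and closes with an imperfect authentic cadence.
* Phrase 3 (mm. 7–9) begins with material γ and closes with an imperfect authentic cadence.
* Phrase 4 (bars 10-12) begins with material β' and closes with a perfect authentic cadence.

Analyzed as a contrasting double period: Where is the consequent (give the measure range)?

measures 7–12

In a double period the four phrases pair into a large antecedent (phrases 1–2, ending imperfect authentic cadence) and a large consequent (phrases 3–4, ending perfect authentic cadence). The consequent spans measures 7-12.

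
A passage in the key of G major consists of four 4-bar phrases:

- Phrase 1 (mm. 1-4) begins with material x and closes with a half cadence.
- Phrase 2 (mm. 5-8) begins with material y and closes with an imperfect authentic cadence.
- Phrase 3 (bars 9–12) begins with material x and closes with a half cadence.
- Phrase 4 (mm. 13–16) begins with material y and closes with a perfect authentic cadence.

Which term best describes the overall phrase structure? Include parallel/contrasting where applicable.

Four phrases in two halves: the first half (mm. 1-8) ends with an imperfect authentic cadence, the second (mm. 9–16) with a perfect authentic cadence — a large antecedent–consequent pair, i.e. a double period.
Phrase 3 begins with the same material as phrase 1, making it parallel.

parallel double period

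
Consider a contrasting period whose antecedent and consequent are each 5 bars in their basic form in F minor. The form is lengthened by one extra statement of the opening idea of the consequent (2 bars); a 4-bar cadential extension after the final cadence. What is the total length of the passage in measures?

Basic contrasting period: 5 + 5 = 10 bars.
10 (basic form) + 2 (extra statement) + 4 (cadential extension) = 16.

16 measures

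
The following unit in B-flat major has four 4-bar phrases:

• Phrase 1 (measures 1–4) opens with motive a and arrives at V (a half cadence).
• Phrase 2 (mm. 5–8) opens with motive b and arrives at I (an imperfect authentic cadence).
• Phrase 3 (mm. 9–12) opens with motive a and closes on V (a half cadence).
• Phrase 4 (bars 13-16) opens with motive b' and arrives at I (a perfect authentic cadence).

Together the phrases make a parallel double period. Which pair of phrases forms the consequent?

In a double period the first pair of phrases (ending imperfect authentic cadence) is the large antecedent and the second pair (ending perfect authentic cadence) is the large consequent; the consequent is phrases 3 and 4.

phrases 3 and 4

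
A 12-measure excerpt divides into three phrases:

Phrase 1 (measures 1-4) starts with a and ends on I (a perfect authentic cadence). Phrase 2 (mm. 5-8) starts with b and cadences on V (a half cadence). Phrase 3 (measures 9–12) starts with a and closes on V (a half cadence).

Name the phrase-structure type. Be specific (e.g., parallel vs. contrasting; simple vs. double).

phrase group

The final phrase closes with a half cadence, which is not stronger than the preceding half cadence; the 3 phrases lack an overall antecedent–consequent design and so form a phrase group.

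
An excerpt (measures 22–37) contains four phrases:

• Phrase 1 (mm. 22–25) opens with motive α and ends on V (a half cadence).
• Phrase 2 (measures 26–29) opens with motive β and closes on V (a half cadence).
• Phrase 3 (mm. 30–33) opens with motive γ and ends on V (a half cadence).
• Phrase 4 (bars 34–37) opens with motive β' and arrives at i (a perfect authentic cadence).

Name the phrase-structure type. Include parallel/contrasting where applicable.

Four phrases in two halves: the first half (bars 22-29) ends with a half cadence, the second (mm. 30-37) with a perfect authentic cadence — a large antecedent–consequent pair, i.e. a double period.
Phrase 3 begins with different material from phrase 1, making it contrasting.

contrasting double period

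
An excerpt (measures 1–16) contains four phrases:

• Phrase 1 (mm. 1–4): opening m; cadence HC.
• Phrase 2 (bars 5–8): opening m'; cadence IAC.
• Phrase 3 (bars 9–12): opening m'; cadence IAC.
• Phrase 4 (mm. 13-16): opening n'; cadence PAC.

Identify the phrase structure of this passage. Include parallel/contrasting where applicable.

parallel double period

Four phrases in two halves: the first half (measures 1–8) ends with an imperfect authentic cadence, the second (mm. 9–16) with a perfect authentic cadence — a large antecedent–consequent pair, i.e. a double period.
Phrase 3 begins with the same material as phrase 1, making it parallel.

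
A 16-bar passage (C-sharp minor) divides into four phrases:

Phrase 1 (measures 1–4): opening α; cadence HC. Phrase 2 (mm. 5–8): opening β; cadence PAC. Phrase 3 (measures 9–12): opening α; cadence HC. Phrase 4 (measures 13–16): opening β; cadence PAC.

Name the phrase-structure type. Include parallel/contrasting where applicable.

repeated period

The cadence pattern HC–PAC–HC–PAC is weak–strong twice, and phrases 3–4 restate phrases 1–2: a period heard twice, not a double period (which would end weakly at phrase 2).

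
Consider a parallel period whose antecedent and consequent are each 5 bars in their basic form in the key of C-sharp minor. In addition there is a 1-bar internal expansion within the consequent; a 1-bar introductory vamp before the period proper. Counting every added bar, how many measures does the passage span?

12 measures

Basic parallel period: 5 + 5 = 10 bars.
10 (basic form) + 1 (internal expansion) + 1 (introduction) = 12.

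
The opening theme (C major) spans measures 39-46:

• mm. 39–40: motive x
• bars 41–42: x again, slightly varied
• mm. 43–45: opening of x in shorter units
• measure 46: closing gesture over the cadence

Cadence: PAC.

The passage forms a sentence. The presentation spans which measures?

measures 39–42

The presentation of a sentence is the basic idea (bars 39–40) plus its repetition (measures 41–42); the presentation is therefore mm. 39-42.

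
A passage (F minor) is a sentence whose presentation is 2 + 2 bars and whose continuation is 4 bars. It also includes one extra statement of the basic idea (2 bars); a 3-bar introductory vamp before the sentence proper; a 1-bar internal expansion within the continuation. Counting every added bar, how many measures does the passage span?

Basic sentence: 2 + 2 + 4 = 8 bars.
8 (basic form) + 2 (extra statement) + 3 (introduction) + 1 (internal expansion) = 14.

14 measures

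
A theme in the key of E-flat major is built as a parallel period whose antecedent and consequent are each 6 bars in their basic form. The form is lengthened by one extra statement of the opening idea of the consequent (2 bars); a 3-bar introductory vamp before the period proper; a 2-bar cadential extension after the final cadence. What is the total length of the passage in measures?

19 measures

Basic parallel period: 6 + 6 = 12 bars.
12 (basic form) + 2 (extra statement) + 3 (introduction) + 2 (cadential extension) = 19.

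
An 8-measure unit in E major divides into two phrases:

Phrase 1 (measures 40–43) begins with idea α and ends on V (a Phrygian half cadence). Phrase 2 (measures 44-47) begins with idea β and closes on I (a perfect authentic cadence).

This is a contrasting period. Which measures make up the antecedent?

The phrase ending with the weaker cadence (Phrygian half cadence) is the antecedent; the one ending more conclusively (perfect authentic cadence) is the consequent. The antecedent is measures 40–43.

measures 40–43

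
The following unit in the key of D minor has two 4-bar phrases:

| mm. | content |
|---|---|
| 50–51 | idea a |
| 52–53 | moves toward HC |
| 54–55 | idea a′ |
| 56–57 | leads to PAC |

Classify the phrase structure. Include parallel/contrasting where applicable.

Phrase 1 ends with a half cadence (weaker) and phrase 2 with a perfect authentic cadence (stronger): antecedent + consequent = a period.
The two phrases open with the same material (a / a′), so the period is parallel.

parallel period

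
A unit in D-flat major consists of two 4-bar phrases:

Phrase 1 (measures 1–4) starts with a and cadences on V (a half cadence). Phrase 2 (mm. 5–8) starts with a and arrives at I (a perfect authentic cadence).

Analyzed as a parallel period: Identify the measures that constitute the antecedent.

The antecedent is the phrase ending with the weaker cadence (half cadence, phrase 1) and the consequent the one ending more conclusively (perfect authentic cadence, phrase 2); the antecedent is measures 1-4.

measures 1–4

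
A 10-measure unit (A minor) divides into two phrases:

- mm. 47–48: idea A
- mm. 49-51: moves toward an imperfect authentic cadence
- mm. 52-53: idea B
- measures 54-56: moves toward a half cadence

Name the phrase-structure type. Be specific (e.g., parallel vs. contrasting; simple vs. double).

phrase group

The second phrase closes with a half cadence, which is not stronger than the first phrase's imperfect authentic cadence; without a weak→strong cadential pair there is no antecedent–consequent relationship, so this is a phrase group rather than a period.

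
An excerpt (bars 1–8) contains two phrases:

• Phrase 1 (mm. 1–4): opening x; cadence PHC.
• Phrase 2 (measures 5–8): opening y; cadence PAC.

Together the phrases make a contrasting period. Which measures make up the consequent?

measures 5–8

The phrase ending with the weaker cadence (Phrygian half cadence) is the antecedent; the one ending more conclusively (perfect authentic cadence) is the consequent. The consequent is measures 5–8.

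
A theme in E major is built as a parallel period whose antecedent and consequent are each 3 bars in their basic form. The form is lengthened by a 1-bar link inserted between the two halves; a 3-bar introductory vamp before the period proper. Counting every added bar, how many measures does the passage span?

Basic parallel period: 3 + 3 = 6 bars.
6 (basic form) + 1 (link) + 3 (introduction) = 10.

10 measures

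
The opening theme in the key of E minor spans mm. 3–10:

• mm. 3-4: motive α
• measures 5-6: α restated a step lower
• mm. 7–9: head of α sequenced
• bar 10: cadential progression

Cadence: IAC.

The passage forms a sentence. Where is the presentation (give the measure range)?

measures 3–6

The presentation of a sentence is the basic idea (mm. 3–4) plus its repetition (bars 5-6); the presentation is therefore mm. 3-6.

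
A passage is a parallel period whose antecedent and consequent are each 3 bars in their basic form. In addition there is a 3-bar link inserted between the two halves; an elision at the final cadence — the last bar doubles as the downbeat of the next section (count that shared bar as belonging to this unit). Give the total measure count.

Basic parallel period: 3 + 3 = 6 bars.
6 (basic form) + 3 (link) = 9.
The elision shares a bar with the next section but does not change this unit's count.

9 measures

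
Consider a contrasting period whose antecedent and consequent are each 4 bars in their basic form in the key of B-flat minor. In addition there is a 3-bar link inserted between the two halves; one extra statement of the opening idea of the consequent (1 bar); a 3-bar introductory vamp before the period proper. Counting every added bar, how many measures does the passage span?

Basic contrasting period: 4 + 4 = 8 bars.
8 (basic form) + 3 (link) + 1 (extra statement) + 3 (introduction) = 15.

15 measures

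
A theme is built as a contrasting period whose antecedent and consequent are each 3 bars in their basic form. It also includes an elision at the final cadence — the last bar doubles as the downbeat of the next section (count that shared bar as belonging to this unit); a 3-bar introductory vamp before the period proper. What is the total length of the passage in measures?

9 measures

Basic contrasting period: 3 + 3 = 6 bars.
6 (basic form) + 3 (introduction) = 9.
The elision shares a bar with the next section but does not change this unit's count.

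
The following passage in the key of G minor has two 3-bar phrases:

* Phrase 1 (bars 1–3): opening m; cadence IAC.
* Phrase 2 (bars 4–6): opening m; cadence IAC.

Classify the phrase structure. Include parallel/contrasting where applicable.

Both phrases have the same opening (m) and the same cadence (imperfect authentic cadence): the second is a restatement, not a consequent, so this is a repeated phrase rather than a period.

repeated phrase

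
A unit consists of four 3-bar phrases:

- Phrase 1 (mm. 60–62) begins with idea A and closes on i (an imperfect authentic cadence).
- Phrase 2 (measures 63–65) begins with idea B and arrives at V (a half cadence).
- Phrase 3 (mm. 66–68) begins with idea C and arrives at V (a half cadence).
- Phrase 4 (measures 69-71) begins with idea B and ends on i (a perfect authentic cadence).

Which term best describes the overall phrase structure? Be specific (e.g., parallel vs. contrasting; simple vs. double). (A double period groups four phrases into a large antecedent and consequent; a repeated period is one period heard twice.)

contrasting double period

Four phrases in two halves: the first half (mm. 60–65) ends with a half cadence, the second (measures 66–71) with a perfect authentic cadence — a large antecedent–consequent pair, i.e. a double period.
Phrase 3 begins with different material from phrase 1, making it contrasting.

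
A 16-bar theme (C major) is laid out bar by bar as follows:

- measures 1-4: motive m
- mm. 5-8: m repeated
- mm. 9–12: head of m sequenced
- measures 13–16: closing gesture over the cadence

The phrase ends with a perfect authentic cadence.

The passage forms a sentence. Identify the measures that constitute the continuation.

measures 9–16

After the presentation (bars 1–8), the continuation covers the fragmentation through the cadence: measures 9-16.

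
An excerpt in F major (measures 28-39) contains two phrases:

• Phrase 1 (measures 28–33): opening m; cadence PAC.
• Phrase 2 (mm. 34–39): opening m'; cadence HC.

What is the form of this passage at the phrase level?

phrase group

The second phrase closes with a half cadence, which is not stronger than the first phrase's perfect authentic cadence; without a weak→strong cadential pair there is no antecedent–consequent relationship, so this is a phrase group rather than a period.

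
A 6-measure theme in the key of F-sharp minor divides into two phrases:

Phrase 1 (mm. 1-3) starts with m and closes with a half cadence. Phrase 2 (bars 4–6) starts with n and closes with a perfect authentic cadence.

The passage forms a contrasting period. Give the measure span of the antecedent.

The phrase ending with the weaker cadence (half cadence) is the antecedent; the one ending more conclusively (perfect authentic cadence) is the consequent. The antecedent is measures 1–3.

measures 1–3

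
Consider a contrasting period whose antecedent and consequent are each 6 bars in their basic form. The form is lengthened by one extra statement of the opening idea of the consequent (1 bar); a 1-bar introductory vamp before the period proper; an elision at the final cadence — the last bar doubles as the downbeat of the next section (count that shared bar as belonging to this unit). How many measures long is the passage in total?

Basic contrasting period: 6 + 6 = 12 bars.
12 (basic form) + 1 (extra statement) + 1 (introduction) = 14.
The elision shares a bar with the next section but does not change this unit's count.

14 measures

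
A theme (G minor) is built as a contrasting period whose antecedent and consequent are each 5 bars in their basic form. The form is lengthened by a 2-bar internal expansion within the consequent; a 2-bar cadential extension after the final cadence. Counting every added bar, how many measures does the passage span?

14 measures

Basic contrasting period: 5 + 5 = 10 bars.
10 (basic form) + 2 (internal expansion) + 2 (cadential extension) = 14.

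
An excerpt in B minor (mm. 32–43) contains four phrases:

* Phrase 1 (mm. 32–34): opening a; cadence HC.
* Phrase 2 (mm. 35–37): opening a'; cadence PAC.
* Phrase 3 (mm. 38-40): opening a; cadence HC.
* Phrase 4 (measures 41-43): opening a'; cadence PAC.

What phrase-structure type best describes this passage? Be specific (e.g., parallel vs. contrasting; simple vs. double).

repeated period

The cadence pattern HC–PAC–HC–PAC is weak–strong twice, and phrases 3–4 restate phrases 1–2: a period heard twice, not a double period (which would end weakly at phrase 2).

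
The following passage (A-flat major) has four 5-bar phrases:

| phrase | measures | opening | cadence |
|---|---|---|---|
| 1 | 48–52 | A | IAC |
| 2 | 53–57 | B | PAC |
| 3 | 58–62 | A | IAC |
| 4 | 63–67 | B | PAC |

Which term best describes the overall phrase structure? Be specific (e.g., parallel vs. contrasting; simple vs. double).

repeated period

The cadence pattern IAC–PAC–IAC–PAC is weak–strong twice, and phrases 3–4 restate phrases 1–2: a period heard twice, not a double period (which would end weakly at phrase 2).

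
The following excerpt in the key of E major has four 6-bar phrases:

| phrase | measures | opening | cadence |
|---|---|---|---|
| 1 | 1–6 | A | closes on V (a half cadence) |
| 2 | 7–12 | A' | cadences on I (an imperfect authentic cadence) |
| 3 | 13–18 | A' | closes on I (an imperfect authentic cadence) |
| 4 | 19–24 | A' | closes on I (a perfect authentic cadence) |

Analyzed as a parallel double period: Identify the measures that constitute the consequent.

In a double period the four phrases pair into a large antecedent (phrases 1–2, ending imperfect authentic cadence) and a large consequent (phrases 3–4, ending perfect authentic cadence). The consequent spans bars 13–24.

measures 13–24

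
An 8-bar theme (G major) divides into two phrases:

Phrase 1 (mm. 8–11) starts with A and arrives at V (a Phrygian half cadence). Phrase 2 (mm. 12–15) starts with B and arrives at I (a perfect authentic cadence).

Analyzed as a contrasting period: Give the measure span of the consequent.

measures 12–15

The antecedent is the phrase ending with the weaker cadence (Phrygian half cadence, phrase 1) and the consequent the one ending more conclusively (perfect authentic cadence, phrase 2); the consequent is mm. 12–15.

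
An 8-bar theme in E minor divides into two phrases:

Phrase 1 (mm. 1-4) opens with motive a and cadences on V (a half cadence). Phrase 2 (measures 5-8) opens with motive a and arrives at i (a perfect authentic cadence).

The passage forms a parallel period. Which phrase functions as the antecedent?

phrase 1

The phrase ending with the weaker cadence (half cadence) is the antecedent; the one ending more conclusively (perfect authentic cadence) is the consequent. The antecedent is phrase 1.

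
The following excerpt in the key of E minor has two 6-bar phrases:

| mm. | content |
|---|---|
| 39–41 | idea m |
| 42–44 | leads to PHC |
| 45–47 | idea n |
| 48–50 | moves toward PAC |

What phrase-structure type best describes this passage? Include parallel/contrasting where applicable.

contrasting period

Phrase 1 ends with a Phrygian half cadence (weaker) and phrase 2 with a perfect authentic cadence (stronger): antecedent + consequent = a period.
The two phrases open with different material (m / n), so the period is contrasting.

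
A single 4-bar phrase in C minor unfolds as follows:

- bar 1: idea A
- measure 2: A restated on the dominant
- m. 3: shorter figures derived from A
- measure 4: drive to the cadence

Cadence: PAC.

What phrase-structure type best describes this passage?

Basic idea (m. 1) + its repetition (measure 2) form the presentation; fragmentation and cadence (measures 3–4) form the continuation — the 4-bar whole is a sentence.

sentence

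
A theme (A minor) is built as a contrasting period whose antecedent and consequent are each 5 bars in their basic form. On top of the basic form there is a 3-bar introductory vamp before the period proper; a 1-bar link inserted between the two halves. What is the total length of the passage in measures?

14 measures

Basic contrasting period: 5 + 5 = 10 bars.
10 (basic form) + 3 (introduction) + 1 (link) = 14.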